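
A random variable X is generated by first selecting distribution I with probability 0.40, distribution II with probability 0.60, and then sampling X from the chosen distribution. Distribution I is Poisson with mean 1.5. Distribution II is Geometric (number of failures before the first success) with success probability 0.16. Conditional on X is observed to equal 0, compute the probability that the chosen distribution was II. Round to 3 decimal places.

Likelihoods P(X=0 | ·): I: 0.22313; II: 0.16.
Posterior ∝ prior × likelihood. Numerator for II: 0.6·0.16 = 0.096.
Normalizing constant: 0.4·0.22313 + 0.6·0.16 = 0.185252.
P(II | observation) = 0.096 / 0.185252 = 0.518213.

0.518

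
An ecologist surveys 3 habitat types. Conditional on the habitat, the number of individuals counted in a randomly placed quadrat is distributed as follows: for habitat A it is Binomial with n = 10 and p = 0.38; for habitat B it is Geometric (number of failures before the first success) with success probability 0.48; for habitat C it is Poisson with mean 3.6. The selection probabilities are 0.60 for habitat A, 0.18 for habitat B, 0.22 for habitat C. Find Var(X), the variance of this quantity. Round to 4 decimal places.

Per component, A: μ=3.8, E[X²]=16.796; B: μ=1.08333, E[X²]=3.43056; C: μ=3.6, E[X²]=16.56.
E[X] = 0.6·3.8 + 0.18·1.08333 + 0.22·3.6 = 3.267.
E[X²] = 0.6·16.796 + 0.18·3.43056 + 0.22·16.56 = 14.3383.
Var(X) = E[X²] − (E[X])² = 14.3383 − 10.6733 = 3.66501.

3.6650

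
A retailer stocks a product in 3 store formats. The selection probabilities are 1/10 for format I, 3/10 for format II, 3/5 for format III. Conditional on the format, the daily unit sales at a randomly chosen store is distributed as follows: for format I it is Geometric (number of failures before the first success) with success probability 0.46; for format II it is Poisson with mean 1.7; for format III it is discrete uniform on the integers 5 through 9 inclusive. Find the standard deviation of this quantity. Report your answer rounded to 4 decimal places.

3.0110

Per component, I: μ=1.17391, E[X²]=3.93006; II: μ=1.7, E[X²]=4.59; III: μ=7, E[X²]=51.
E[X] = 0.1·1.17391 + 0.3·1.7 + 0.6·7 = 4.82739.
E[X²] = 0.1·3.93006 + 0.3·4.59 + 0.6·51 = 32.37.
Var(X) = E[X²] − (E[X])² = 32.37 − 23.3037 = 9.0663.
SD(X) = √9.0663 = 3.01103.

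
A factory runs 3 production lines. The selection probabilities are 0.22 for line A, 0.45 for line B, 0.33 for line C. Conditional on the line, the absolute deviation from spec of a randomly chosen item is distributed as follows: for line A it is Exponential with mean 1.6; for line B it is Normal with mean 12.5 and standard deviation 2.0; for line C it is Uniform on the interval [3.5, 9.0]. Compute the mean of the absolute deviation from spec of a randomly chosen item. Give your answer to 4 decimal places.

Component means — A: 1.6; B: 12.5; C: 6.25.
E[X] = 0.22·1.6 + 0.45·12.5 + 0.33·6.25 = 8.0395.

8.0395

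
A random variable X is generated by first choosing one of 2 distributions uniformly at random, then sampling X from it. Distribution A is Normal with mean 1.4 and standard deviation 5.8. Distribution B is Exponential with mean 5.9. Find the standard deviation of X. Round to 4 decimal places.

Per component, A: μ=1.4, E[X²]=35.6; B: μ=5.9, E[X²]=69.62.
E[X] = 0.5·1.4 + 0.5·5.9 = 3.65.
E[X²] = 0.5·35.6 + 0.5·69.62 = 52.61.
Var(X) = E[X²] − (E[X])² = 52.61 − 13.3225 = 39.2875.
SD(X) = √39.2875 = 6.26797.

6.2680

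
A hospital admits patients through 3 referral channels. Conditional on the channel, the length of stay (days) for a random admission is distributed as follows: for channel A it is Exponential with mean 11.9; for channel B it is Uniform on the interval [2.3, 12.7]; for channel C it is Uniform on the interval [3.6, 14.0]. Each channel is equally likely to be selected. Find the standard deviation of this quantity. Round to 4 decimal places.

7.5246

Per component, A: μ=11.9, E[X²]=283.22; B: μ=7.5, E[X²]=65.2633; C: μ=8.8, E[X²]=86.4533.
E[X] = 0.333333·11.9 + 0.333333·7.5 + 0.333333·8.8 = 9.4.
E[X²] = 0.333333·283.22 + 0.333333·65.2633 + 0.333333·86.4533 = 144.979.
Var(X) = E[X²] − (E[X])² = 144.979 − 88.36 = 56.6189.
SD(X) = √56.6189 = 7.52455.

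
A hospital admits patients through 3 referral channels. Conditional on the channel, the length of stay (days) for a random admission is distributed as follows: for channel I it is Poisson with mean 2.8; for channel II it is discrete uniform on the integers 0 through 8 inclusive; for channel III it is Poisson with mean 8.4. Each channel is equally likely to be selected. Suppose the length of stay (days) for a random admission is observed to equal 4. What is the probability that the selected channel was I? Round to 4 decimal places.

Likelihoods P(X=4 | ·): I: 0.155739; II: 0.111111; III: 0.0466479.
Posterior ∝ prior × likelihood. Numerator for I: 0.333333·0.155739 = 0.0519129.
Normalizing constant: 0.333333·0.155739 + 0.333333·0.111111 + 0.333333·0.0466479 = 0.104499.
P(I | observation) = 0.0519129 / 0.104499 = 0.496778.

0.4968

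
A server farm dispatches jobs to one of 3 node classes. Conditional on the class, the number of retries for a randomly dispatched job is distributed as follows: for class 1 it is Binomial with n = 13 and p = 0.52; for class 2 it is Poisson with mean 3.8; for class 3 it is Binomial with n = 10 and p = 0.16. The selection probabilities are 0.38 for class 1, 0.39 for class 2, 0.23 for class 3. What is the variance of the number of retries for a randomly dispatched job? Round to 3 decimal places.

7.084

Per component, 1: μ=6.76, E[X²]=48.9424; 2: μ=3.8, E[X²]=18.24; 3: μ=1.6, E[X²]=3.904.
E[X] = 0.38·6.76 + 0.39·3.8 + 0.23·1.6 = 4.4188.
E[X²] = 0.38·48.9424 + 0.39·18.24 + 0.23·3.904 = 26.6096.
Var(X) = E[X²] − (E[X])² = 26.6096 − 19.5258 = 7.08384.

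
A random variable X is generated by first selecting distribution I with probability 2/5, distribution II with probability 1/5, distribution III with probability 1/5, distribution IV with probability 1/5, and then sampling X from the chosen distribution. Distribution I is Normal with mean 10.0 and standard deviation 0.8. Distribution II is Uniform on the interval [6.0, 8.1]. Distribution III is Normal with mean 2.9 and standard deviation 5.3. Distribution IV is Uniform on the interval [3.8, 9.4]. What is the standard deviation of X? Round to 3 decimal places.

Per component, I: μ=10, E[X²]=100.64; II: μ=7.05, E[X²]=50.07; III: μ=2.9, E[X²]=36.5; IV: μ=6.6, E[X²]=46.1733.
E[X] = 0.4·10 + 0.2·7.05 + 0.2·2.9 + 0.2·6.6 = 7.31.
E[X²] = 0.4·100.64 + 0.2·50.07 + 0.2·36.5 + 0.2·46.1733 = 66.8047.
Var(X) = E[X²] − (E[X])² = 66.8047 − 53.4361 = 13.3686.
SD(X) = √13.3686 = 3.65631.

3.656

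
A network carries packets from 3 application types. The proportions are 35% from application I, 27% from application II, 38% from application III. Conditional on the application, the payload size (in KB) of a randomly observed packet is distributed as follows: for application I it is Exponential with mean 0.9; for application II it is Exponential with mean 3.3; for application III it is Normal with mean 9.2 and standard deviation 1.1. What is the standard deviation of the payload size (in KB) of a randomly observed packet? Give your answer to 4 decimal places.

Per component, I: μ=0.9, E[X²]=1.62; II: μ=3.3, E[X²]=21.78; III: μ=9.2, E[X²]=85.85.
E[X] = 0.35·0.9 + 0.27·3.3 + 0.38·9.2 = 4.702.
E[X²] = 0.35·1.62 + 0.27·21.78 + 0.38·85.85 = 39.0706.
Var(X) = E[X²] − (E[X])² = 39.0706 − 22.1088 = 16.9618.
SD(X) = √16.9618 = 4.11847.

4.1185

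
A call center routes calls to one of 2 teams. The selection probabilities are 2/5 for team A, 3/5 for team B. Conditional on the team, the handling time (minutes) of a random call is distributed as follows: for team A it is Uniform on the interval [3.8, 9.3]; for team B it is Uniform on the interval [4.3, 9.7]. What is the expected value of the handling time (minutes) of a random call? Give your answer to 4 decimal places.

6.8200

Component means — A: 6.55; B: 7.
E[X] = 0.4·6.55 + 0.6·7 = 6.82.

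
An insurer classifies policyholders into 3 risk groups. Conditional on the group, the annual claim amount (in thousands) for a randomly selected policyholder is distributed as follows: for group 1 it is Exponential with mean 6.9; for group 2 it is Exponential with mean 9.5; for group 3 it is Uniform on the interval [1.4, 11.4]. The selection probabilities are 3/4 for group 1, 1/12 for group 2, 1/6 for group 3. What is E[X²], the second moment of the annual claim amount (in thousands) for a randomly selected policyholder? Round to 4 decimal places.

For each component E[X²] = Var + (mean)², giving 1: 95.22; 2: 180.5; 3: 49.2933.
Overall E[X²] = 0.75·95.22 + 0.0833333·180.5 + 0.166667·49.2933 = 94.6722.

94.6722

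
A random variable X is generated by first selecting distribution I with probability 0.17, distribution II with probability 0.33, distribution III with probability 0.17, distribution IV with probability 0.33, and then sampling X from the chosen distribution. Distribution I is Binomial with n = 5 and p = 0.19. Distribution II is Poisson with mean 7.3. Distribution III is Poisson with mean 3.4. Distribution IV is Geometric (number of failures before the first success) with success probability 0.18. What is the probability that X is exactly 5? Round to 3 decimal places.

Conditional on each component, P(X = 5): I: 0.00024761; II: 0.116703; III: 0.126361; IV: 0.0667332.
By total probability, P(X = 5) = 0.17·0.00024761 + 0.33·0.116703 + 0.17·0.126361 + 0.33·0.0667332 = 0.0820575.

0.082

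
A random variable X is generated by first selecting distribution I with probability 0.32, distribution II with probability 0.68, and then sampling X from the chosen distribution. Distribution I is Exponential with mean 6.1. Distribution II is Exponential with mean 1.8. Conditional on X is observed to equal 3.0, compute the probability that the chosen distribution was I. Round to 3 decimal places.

0.310

Likelihoods f(3.0 | ·): I: 0.10025; II: 0.104931.
Posterior ∝ prior × likelihood. Numerator for I: 0.32·0.10025 = 0.0320799.
Normalizing constant: 0.32·0.10025 + 0.68·0.104931 = 0.103433.
P(I | observation) = 0.0320799 / 0.103433 = 0.310152.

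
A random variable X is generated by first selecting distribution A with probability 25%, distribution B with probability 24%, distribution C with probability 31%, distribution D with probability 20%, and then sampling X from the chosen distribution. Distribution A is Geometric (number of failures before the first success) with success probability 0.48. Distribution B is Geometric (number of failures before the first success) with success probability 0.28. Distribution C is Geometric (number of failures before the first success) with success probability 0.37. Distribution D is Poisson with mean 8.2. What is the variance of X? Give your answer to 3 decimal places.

12.724

Per component, A: μ=1.08333, E[X²]=3.43056; B: μ=2.57143, E[X²]=15.7959; C: μ=1.7027, E[X²]=7.5011; D: μ=8.2, E[X²]=75.44.
E[X] = 0.25·1.08333 + 0.24·2.57143 + 0.31·1.7027 + 0.2·8.2 = 3.05581.
E[X²] = 0.25·3.43056 + 0.24·15.7959 + 0.31·7.5011 + 0.2·75.44 = 22.062.
Var(X) = E[X²] − (E[X])² = 22.062 − 9.338 = 12.724.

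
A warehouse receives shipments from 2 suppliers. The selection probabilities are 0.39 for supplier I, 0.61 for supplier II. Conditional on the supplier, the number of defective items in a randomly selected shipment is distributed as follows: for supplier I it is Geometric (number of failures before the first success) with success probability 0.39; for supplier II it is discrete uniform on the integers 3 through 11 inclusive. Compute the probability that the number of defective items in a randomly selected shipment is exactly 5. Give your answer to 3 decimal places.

Conditional on each supplier, P(X = 5): I: 0.0329393; II: 0.111111.
By total probability, P(X = 5) = 0.39·0.0329393 + 0.61·0.111111 = 0.0806241.

0.081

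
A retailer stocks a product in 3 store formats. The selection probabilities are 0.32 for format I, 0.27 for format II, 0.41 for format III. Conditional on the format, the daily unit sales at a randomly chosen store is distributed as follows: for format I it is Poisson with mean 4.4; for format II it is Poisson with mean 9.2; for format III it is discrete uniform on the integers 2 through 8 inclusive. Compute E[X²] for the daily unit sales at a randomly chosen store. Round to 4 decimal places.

44.8300

For each component E[X²] = Var + (mean)², giving I: 23.76; II: 93.84; III: 29.
Overall E[X²] = 0.32·23.76 + 0.27·93.84 + 0.41·29 = 44.83.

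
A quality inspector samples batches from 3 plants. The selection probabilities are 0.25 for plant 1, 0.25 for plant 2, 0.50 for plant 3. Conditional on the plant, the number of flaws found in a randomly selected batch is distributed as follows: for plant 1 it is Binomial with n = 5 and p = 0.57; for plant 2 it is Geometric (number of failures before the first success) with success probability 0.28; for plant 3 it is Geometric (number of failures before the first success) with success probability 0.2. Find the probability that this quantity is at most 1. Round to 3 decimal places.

0.328

Conditional on each plant, P(X ≤ 1): 1: 0.112137; 2: 0.4816; 3: 0.36.
By total probability, P(X ≤ 1) = 0.25·0.112137 + 0.25·0.4816 + 0.5·0.36 = 0.328434.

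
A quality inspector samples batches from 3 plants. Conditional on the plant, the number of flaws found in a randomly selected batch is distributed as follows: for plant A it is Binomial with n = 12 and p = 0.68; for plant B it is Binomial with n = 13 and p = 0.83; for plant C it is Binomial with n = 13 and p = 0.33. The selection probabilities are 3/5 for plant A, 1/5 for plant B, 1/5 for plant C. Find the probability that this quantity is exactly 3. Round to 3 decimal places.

0.039

Conditional on each plant, P(X = 3): A: 0.00243388; B: 3.29678e-06; C: 0.187351.
By total probability, P(X = 3) = 0.6·0.00243388 + 0.2·3.29678e-06 + 0.2·0.187351 = 0.0389312.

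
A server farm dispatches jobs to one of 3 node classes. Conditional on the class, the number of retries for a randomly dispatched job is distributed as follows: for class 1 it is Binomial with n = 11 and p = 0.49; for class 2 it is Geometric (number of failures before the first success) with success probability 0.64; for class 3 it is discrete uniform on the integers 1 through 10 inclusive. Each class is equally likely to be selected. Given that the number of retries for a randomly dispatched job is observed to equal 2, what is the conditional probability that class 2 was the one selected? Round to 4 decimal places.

0.3880

Likelihoods P(X=2 | ·): 1: 0.0308238; 2: 0.082944; 3: 0.1.
Posterior ∝ prior × likelihood. Numerator for 2: 0.333333·0.082944 = 0.027648.
Normalizing constant: 0.333333·0.0308238 + 0.333333·0.082944 + 0.333333·0.1 = 0.0712559.
P(2 | observation) = 0.027648 / 0.0712559 = 0.38801.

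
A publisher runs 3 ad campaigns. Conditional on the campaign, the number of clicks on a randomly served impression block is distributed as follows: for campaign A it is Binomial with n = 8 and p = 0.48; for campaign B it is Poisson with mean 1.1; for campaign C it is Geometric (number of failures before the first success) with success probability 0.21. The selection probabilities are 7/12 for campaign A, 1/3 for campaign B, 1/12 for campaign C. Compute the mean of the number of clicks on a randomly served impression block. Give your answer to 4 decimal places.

2.9202

Component means — A: 3.84; B: 1.1; C: 3.7619.
E[X] = 0.583333·3.84 + 0.333333·1.1 + 0.0833333·3.7619 = 2.92016.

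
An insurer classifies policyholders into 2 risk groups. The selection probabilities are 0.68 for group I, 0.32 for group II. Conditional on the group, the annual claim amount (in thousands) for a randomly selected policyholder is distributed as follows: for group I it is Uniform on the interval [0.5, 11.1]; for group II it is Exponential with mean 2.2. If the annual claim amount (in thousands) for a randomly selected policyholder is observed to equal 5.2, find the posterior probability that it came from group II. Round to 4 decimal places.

Likelihoods f(5.2 | ·): I: 0.0943396; II: 0.0427625.
Posterior ∝ prior × likelihood. Numerator for II: 0.32·0.0427625 = 0.013684.
Normalizing constant: 0.68·0.0943396 + 0.32·0.0427625 = 0.0778349.
P(II | observation) = 0.013684 / 0.0778349 = 0.175808.

0.1758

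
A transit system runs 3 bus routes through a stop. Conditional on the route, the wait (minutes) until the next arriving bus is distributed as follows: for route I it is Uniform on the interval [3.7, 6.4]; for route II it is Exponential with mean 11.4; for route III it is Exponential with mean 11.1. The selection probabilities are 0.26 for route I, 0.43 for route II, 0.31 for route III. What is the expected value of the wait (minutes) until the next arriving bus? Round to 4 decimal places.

9.6560

Component means — I: 5.05; II: 11.4; III: 11.1.
E[X] = 0.26·5.05 + 0.43·11.4 + 0.31·11.1 = 9.656.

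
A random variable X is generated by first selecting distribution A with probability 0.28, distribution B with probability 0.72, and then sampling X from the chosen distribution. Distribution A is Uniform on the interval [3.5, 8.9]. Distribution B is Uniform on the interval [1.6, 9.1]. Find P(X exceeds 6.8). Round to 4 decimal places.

Conditional on each component, P(X > 6.8): A: 0.388889; B: 0.306667.
By total probability, P(X > 6.8) = 0.28·0.388889 + 0.72·0.306667 = 0.329689.

0.3297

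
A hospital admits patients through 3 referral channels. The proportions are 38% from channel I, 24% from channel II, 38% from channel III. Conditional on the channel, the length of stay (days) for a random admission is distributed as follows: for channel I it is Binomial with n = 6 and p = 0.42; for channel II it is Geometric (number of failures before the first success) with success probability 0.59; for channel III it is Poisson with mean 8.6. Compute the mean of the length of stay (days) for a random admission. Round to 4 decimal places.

4.3924

Component means — I: 2.52; II: 0.694915; III: 8.6.
E[X] = 0.38·2.52 + 0.24·0.694915 + 0.38·8.6 = 4.39238.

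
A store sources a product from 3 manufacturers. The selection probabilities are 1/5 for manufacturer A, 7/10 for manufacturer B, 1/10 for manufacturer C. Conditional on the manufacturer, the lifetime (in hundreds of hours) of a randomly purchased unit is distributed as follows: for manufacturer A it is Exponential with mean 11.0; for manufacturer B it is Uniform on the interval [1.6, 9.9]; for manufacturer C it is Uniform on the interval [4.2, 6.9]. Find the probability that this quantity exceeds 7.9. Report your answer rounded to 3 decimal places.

0.266

Conditional on each manufacturer, P(X > 7.9): A: 0.487638; B: 0.240964; C: 0.
By total probability, P(X > 7.9) = 0.2·0.487638 + 0.7·0.240964 + 0.1·0 = 0.266202.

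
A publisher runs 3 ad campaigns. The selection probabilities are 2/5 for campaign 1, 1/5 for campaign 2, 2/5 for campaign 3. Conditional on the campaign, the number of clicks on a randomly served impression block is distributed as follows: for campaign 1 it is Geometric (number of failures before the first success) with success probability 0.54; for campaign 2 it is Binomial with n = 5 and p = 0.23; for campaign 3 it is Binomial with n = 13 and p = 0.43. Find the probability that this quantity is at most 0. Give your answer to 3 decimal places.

Conditional on each campaign, P(X ≤ 0): 1: 0.54; 2: 0.270678; 3: 0.00067046.
By total probability, P(X ≤ 0) = 0.4·0.54 + 0.2·0.270678 + 0.4·0.00067046 = 0.270404.

0.270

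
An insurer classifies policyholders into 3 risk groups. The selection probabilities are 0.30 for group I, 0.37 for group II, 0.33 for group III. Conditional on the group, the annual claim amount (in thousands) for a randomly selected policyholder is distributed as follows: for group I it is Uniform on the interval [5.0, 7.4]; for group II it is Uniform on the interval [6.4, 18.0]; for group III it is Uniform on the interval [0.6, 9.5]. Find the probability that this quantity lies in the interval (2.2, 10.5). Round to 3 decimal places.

Conditional on each group, P(2.2 < X < 10.5): I: 1; II: 0.353448; III: 0.820225.
By total probability, P(2.2 < X < 10.5) = 0.3·1 + 0.37·0.353448 + 0.33·0.820225 = 0.70145.

0.701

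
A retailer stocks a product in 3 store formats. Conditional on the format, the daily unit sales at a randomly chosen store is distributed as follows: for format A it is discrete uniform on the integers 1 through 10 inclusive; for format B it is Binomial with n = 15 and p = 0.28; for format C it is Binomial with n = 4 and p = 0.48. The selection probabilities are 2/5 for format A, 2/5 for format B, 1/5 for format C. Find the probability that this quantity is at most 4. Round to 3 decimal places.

0.594

Conditional on each format, P(X ≤ 4): A: 0.4; B: 0.584554; C: 1.
By total probability, P(X ≤ 4) = 0.4·0.4 + 0.4·0.584554 + 0.2·1 = 0.593822.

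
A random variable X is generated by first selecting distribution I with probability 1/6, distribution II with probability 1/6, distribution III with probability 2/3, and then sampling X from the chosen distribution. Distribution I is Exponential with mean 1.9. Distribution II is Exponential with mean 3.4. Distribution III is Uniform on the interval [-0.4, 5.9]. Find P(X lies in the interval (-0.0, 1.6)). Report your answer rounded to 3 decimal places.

0.327

Conditional on each component, P(-0.0 < X < 1.6): I: 0.569197; II: 0.375365; III: 0.253968.
By total probability, P(-0.0 < X < 1.6) = 0.166667·0.569197 + 0.166667·0.375365 + 0.666667·0.253968 = 0.326739.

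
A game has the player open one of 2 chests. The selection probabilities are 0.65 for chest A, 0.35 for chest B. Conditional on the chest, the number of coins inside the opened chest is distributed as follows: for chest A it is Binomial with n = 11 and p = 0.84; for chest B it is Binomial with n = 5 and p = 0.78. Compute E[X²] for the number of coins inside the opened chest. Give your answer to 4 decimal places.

For each component E[X²] = Var + (mean)², giving A: 86.856; B: 16.068.
Overall E[X²] = 0.65·86.856 + 0.35·16.068 = 62.0802.

62.0802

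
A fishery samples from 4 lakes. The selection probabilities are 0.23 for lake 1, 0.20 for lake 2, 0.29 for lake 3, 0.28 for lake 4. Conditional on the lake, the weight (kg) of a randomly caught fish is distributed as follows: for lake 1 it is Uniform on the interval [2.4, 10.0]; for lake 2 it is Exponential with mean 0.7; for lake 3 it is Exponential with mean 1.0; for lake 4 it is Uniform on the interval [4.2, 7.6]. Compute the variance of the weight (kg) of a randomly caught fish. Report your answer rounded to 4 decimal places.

Per component, 1: μ=6.2, E[X²]=43.2533; 2: μ=0.7, E[X²]=0.98; 3: μ=1, E[X²]=2; 4: μ=5.9, E[X²]=35.7733.
E[X] = 0.23·6.2 + 0.2·0.7 + 0.29·1 + 0.28·5.9 = 3.508.
E[X²] = 0.23·43.2533 + 0.2·0.98 + 0.29·2 + 0.28·35.7733 = 20.7408.
Var(X) = E[X²] − (E[X])² = 20.7408 − 12.3061 = 8.43474.

8.4347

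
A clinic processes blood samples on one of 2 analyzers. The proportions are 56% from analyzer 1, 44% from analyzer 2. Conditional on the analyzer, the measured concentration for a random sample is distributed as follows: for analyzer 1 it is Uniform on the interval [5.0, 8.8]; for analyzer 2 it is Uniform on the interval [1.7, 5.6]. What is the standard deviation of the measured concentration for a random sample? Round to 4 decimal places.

Per component, 1: μ=6.9, E[X²]=48.8133; 2: μ=3.65, E[X²]=14.59.
E[X] = 0.56·6.9 + 0.44·3.65 = 5.47.
E[X²] = 0.56·48.8133 + 0.44·14.59 = 33.7551.
Var(X) = E[X²] − (E[X])² = 33.7551 − 29.9209 = 3.83417.
SD(X) = √3.83417 = 1.9581.

1.9581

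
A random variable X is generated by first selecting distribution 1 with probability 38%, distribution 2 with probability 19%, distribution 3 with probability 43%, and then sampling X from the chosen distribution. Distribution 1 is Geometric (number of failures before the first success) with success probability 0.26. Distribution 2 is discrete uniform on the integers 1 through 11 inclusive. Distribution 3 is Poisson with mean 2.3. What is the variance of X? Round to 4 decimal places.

8.9341

Per component, 1: μ=2.84615, E[X²]=19.0473; 2: μ=6, E[X²]=46; 3: μ=2.3, E[X²]=7.59.
E[X] = 0.38·2.84615 + 0.19·6 + 0.43·2.3 = 3.21054.
E[X²] = 0.38·19.0473 + 0.19·46 + 0.43·7.59 = 19.2417.
Var(X) = E[X²] − (E[X])² = 19.2417 − 10.3076 = 8.93413.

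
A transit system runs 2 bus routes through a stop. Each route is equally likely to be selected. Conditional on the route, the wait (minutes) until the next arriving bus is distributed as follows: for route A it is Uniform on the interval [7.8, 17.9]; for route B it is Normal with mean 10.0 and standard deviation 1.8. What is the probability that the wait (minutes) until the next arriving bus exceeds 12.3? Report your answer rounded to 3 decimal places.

Conditional on each route, P(X > 12.3): A: 0.554455; B: 0.100664.
By total probability, P(X > 12.3) = 0.5·0.554455 + 0.5·0.100664 = 0.32756.

0.328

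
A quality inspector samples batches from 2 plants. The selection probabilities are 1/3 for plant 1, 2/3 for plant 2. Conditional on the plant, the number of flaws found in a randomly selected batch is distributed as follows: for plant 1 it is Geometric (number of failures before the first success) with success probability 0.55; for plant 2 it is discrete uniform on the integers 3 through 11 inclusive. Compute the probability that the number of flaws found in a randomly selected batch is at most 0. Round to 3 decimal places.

0.183

Conditional on each plant, P(X ≤ 0): 1: 0.55; 2: 0.
By total probability, P(X ≤ 0) = 0.333333·0.55 + 0.666667·0 = 0.183333.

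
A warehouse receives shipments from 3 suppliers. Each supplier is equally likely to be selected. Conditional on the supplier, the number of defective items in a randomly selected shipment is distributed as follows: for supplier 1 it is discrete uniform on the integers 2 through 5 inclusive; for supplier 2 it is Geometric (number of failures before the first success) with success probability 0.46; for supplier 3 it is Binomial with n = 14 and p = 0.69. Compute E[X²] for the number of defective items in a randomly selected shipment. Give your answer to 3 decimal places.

For each component E[X²] = Var + (mean)², giving 1: 13.5; 2: 3.93006; 3: 96.3102.
Overall E[X²] = 0.333333·13.5 + 0.333333·3.93006 + 0.333333·96.3102 = 37.9134.

37.913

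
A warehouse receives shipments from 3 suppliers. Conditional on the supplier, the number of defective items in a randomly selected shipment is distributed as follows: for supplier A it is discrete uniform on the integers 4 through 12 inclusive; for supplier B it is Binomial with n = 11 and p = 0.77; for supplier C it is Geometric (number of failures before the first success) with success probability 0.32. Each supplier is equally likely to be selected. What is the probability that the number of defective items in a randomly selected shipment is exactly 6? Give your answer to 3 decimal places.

0.068

Conditional on each supplier, P(X = 6): A: 0.111111; B: 0.0619763; C: 0.0316376.
By total probability, P(X = 6) = 0.333333·0.111111 + 0.333333·0.0619763 + 0.333333·0.0316376 = 0.0682417.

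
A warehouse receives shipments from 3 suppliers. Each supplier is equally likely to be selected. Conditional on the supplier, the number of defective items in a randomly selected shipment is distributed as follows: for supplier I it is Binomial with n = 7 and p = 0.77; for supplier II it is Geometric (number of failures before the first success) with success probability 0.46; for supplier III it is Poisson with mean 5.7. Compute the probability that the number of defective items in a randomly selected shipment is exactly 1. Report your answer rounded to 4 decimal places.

Conditional on each supplier, P(X = 1): I: 0.000797913; II: 0.2484; III: 0.019072.
By total probability, P(X = 1) = 0.333333·0.000797913 + 0.333333·0.2484 + 0.333333·0.019072 = 0.0894233.

0.0894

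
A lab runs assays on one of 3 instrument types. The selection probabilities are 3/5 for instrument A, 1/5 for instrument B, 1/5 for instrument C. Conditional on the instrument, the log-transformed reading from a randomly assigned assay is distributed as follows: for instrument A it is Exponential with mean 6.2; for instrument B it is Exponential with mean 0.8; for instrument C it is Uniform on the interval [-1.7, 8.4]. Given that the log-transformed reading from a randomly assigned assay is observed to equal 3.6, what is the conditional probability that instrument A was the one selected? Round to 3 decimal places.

0.706

Likelihoods f(3.6 | ·): A: 0.0902479; B: 0.0138862; C: 0.0990099.
Posterior ∝ prior × likelihood. Numerator for A: 0.6·0.0902479 = 0.0541488.
Normalizing constant: 0.6·0.0902479 + 0.2·0.0138862 + 0.2·0.0990099 = 0.076728.
P(A | observation) = 0.0541488 / 0.076728 = 0.705724.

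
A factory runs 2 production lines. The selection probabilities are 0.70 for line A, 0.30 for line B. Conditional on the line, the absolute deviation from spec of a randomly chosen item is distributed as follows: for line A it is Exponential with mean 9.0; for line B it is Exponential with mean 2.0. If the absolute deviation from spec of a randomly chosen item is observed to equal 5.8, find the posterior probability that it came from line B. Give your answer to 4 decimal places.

Likelihoods f(5.8 | ·): A: 0.0583282; B: 0.0275116.
Posterior ∝ prior × likelihood. Numerator for B: 0.3·0.0275116 = 0.00825348.
Normalizing constant: 0.7·0.0583282 + 0.3·0.0275116 = 0.0490832.
P(B | observation) = 0.00825348 / 0.0490832 = 0.168153.

0.1682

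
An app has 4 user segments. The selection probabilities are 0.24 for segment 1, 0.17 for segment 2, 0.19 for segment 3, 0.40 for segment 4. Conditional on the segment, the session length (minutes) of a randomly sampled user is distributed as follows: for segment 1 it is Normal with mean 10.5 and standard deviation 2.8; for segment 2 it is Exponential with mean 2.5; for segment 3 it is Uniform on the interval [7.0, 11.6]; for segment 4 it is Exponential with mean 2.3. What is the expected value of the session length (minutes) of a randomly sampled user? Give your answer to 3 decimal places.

Component means — 1: 10.5; 2: 2.5; 3: 9.3; 4: 2.3.
E[X] = 0.24·10.5 + 0.17·2.5 + 0.19·9.3 + 0.4·2.3 = 5.632.

5.632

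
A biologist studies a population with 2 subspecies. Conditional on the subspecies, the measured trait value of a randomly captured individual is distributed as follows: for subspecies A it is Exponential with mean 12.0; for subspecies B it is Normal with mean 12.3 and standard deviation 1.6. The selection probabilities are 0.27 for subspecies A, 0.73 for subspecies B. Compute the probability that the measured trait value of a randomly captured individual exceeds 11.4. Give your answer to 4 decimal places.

0.6250

Conditional on each subspecies, P(X > 11.4): A: 0.386741; B: 0.713112.
By total probability, P(X > 11.4) = 0.27·0.386741 + 0.73·0.713112 = 0.624992.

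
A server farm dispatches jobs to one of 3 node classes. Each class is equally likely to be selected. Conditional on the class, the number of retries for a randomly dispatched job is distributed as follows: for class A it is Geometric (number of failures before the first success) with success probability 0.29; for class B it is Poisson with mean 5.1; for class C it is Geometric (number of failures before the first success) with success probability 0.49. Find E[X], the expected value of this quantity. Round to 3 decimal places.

Component means — A: 2.44828; B: 5.1; C: 1.04082.
E[X] = 0.333333·2.44828 + 0.333333·5.1 + 0.333333·1.04082 = 2.86303.

2.863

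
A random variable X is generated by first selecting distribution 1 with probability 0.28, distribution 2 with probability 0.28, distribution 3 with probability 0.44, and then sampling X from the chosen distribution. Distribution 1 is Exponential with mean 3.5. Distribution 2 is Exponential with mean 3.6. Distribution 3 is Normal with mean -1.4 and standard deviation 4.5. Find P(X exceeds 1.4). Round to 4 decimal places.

0.4949

Conditional on each component, P(X > 1.4): 1: 0.67032; 2: 0.67781; 3: 0.266898.
By total probability, P(X > 1.4) = 0.28·0.67032 + 0.28·0.67781 + 0.44·0.266898 = 0.494911.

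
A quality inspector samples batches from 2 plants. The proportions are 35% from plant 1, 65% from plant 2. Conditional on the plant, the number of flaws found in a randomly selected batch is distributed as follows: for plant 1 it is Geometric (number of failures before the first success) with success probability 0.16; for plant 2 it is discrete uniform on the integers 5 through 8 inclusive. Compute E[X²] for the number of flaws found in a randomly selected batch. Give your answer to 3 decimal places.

For each component E[X²] = Var + (mean)², giving 1: 60.375; 2: 43.5.
Overall E[X²] = 0.35·60.375 + 0.65·43.5 = 49.4062.

49.406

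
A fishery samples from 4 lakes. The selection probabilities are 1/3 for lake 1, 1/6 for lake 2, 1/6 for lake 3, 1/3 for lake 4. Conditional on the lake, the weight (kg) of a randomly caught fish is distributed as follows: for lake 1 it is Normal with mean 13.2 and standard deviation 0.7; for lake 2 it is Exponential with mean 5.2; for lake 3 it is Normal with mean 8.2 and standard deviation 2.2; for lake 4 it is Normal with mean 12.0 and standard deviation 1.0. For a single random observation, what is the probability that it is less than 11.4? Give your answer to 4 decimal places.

0.3957

Conditional on each lake, P(X < 11.4): 1: 0.005064; 2: 0.888341; 3: 0.927102; 4: 0.274253.
By total probability, P(X < 11.4) = 0.333333·0.005064 + 0.166667·0.888341 + 0.166667·0.927102 + 0.333333·0.274253 = 0.39568.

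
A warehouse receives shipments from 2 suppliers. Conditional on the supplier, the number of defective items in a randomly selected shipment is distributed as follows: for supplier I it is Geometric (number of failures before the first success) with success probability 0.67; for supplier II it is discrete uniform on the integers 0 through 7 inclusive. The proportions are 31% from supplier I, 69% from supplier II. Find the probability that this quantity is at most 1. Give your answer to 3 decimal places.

0.449

Conditional on each supplier, P(X ≤ 1): I: 0.8911; II: 0.25.
By total probability, P(X ≤ 1) = 0.31·0.8911 + 0.69·0.25 = 0.448741.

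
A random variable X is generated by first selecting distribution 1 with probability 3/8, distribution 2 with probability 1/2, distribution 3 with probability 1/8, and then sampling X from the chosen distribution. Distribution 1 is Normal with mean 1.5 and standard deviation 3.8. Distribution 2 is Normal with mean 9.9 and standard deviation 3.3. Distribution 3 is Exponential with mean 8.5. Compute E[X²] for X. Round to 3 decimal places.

78.771

For each component E[X²] = Var + (mean)², giving 1: 16.69; 2: 108.9; 3: 144.5.
Overall E[X²] = 0.375·16.69 + 0.5·108.9 + 0.125·144.5 = 78.7713.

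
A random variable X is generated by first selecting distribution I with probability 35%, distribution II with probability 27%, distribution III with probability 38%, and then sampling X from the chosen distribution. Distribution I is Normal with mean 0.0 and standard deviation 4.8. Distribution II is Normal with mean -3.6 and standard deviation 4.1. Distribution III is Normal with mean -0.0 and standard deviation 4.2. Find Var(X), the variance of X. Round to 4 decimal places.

21.8603

Per component, I: μ=0, E[X²]=23.04; II: μ=-3.6, E[X²]=29.77; III: μ=-0, E[X²]=17.64.
E[X] = 0.35·0 + 0.27·-3.6 + 0.38·-0 = -0.972.
E[X²] = 0.35·23.04 + 0.27·29.77 + 0.38·17.64 = 22.8051.
Var(X) = E[X²] − (E[X])² = 22.8051 − 0.944784 = 21.8603.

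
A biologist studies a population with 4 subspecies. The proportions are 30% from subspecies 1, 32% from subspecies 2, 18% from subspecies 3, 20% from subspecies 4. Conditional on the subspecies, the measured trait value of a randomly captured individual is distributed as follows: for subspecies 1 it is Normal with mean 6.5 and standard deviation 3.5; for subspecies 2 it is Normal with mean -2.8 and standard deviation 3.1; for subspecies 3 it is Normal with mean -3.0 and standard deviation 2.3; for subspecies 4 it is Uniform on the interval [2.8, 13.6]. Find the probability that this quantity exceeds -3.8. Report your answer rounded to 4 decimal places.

Conditional on each subspecies, P(X > -3.8): 1: 0.998374; 2: 0.626494; 3: 0.636015; 4: 1.
By total probability, P(X > -3.8) = 0.3·0.998374 + 0.32·0.626494 + 0.18·0.636015 + 0.2·1 = 0.814473.

0.8145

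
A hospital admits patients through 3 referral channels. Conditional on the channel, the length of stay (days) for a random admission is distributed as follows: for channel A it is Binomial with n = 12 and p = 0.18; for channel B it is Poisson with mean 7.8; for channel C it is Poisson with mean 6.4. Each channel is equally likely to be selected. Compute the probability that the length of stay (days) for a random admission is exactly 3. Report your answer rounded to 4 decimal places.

0.1067

Conditional on each channel, P(X = 3): A: 0.215063; B: 0.0324068; C: 0.0725945.
By total probability, P(X = 3) = 0.333333·0.215063 + 0.333333·0.0324068 + 0.333333·0.0725945 = 0.106688.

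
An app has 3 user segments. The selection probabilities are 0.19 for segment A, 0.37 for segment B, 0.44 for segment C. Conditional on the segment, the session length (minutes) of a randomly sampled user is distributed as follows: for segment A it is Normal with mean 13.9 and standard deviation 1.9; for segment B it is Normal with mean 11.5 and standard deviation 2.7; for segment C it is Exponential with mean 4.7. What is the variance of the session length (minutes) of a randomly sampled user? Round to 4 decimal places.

Per component, A: μ=13.9, E[X²]=196.82; B: μ=11.5, E[X²]=139.54; C: μ=4.7, E[X²]=44.18.
E[X] = 0.19·13.9 + 0.37·11.5 + 0.44·4.7 = 8.964.
E[X²] = 0.19·196.82 + 0.37·139.54 + 0.44·44.18 = 108.465.
Var(X) = E[X²] − (E[X])² = 108.465 − 80.3533 = 28.1115.

28.1115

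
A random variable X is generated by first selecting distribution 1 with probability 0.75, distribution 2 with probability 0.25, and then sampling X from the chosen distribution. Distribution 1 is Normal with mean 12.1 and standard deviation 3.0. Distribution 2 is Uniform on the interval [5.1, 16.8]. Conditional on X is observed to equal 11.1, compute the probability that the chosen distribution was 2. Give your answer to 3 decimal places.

Likelihoods f(11.1 | ·): 1: 0.125794; 2: 0.0854701.
Posterior ∝ prior × likelihood. Numerator for 2: 0.25·0.0854701 = 0.0213675.
Normalizing constant: 0.75·0.125794 + 0.25·0.0854701 = 0.115713.
P(2 | observation) = 0.0213675 / 0.115713 = 0.184659.

0.185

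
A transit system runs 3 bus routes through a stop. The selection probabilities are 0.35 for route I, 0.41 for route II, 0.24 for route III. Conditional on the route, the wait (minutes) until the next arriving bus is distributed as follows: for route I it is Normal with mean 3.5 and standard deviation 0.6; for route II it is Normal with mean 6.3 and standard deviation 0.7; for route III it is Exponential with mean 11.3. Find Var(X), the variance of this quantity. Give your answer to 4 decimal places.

39.6681

Per component, I: μ=3.5, E[X²]=12.61; II: μ=6.3, E[X²]=40.18; III: μ=11.3, E[X²]=255.38.
E[X] = 0.35·3.5 + 0.41·6.3 + 0.24·11.3 = 6.52.
E[X²] = 0.35·12.61 + 0.41·40.18 + 0.24·255.38 = 82.1785.
Var(X) = E[X²] − (E[X])² = 82.1785 − 42.5104 = 39.6681.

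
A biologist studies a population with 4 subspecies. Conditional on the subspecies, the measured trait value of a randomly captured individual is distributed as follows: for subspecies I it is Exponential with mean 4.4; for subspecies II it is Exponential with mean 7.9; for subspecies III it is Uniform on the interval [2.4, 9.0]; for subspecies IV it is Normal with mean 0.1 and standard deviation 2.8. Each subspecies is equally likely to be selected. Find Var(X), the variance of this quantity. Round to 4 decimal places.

31.4019

Per component, I: μ=4.4, E[X²]=38.72; II: μ=7.9, E[X²]=124.82; III: μ=5.7, E[X²]=36.12; IV: μ=0.1, E[X²]=7.85.
E[X] = 0.25·4.4 + 0.25·7.9 + 0.25·5.7 + 0.25·0.1 = 4.525.
E[X²] = 0.25·38.72 + 0.25·124.82 + 0.25·36.12 + 0.25·7.85 = 51.8775.
Var(X) = E[X²] − (E[X])² = 51.8775 − 20.4756 = 31.4019.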